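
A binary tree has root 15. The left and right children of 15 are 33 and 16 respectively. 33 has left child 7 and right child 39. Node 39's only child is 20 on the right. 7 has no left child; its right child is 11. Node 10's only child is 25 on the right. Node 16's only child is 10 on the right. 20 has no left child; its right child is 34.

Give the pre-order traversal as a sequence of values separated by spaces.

Pre-order visits the node, then its left subtree, then its right subtree.
Visit 15.
At 15: go left to 33.
  Visit 33.
  At 33: go left to 7.
    Visit 7.
    At 7: no left child.
    At 7: go right to 11.
      11 is a leaf — visit 11.
  At 33: go right to 39.
    Visit 39.
    At 39: no left child.
    At 39: go right to 20.
      Visit 20.
      At 20: no left child.
      At 20: go right to 34.
        34 is a leaf — visit 34.
At 15: go right to 16.
  Visit 16.
  At 16: no left child.
  At 16: go right to 10.
    Visit 10.
    At 10: no left child.
    At 10: go right to 25.
      25 is a leaf — visit 25.

15 33 7 11 39 20 34 16 10 25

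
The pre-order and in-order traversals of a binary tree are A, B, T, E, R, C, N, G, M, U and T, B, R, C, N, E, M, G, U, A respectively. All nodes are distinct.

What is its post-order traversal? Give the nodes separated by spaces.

T N C R M U G E B A

The first element of pre-order is the root; it splits in-order into left and right subtrees.
Root A: left subtree has 9 nodes {T, B, R, C, N, E, M, G, U}, right has 0 { }.
  Root B: left subtree has 1 node {T}, right has 7 {R, C, N, E, M, G, U}.
    Root E: left subtree has 3 nodes {R, C, N}, right has 3 {M, G, U}.
      Root R: left subtree has 0 nodes { }, right has 2 {C, N}.
        Root C: left subtree has 0 nodes { }, right has 1 {N}.
      Root G: left subtree has 1 node {M}, right has 1 {U}.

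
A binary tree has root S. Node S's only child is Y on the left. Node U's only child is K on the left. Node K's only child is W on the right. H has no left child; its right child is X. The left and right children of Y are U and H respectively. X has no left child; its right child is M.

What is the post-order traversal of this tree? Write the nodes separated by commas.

Post-order visits the left subtree, then the right subtree, then the node.
At S: go left to Y.
  At Y: go left to U.
    At U: go left to K.
      At K: no left child.
      At K: go right to W.
        W is a leaf — visit W.
      Visit K.
    At U: no right child.
    Visit U.
  At Y: go right to H.
    At H: no left child.
    At H: go right to X.
      At X: no left child.
      At X: go right to M.
        M is a leaf — visit M.
      Visit X.
    Visit H.
  Visit Y.
At S: no right child.
Visit S.

W, K, U, M, X, H, Y, S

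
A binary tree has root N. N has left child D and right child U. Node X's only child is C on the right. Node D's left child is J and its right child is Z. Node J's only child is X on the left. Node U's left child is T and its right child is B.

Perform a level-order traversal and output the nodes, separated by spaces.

Level-order visits nodes level by level from the root, left to right within each level.
Level 0: N
Level 1: D, U
Level 2: J, Z, T, B
Level 3: X
Level 4: C

N D U J Z T B X C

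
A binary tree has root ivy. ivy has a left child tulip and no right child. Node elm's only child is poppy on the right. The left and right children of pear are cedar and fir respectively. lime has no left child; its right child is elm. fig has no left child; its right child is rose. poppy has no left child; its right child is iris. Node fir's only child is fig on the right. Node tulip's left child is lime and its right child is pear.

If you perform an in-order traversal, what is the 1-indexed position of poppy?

In-order visits the left subtree, then the node, then the right subtree.
At ivy: go left to tulip.
  At tulip: go left to lime.
    At lime: no left child.
    Visit lime.
    At lime: go right to elm.
      At elm: no left child.
      Visit elm.
      At elm: go right to poppy.
        At poppy: no left child.
        Visit poppy.
        At poppy: go right to iris.
          iris is a leaf — visit iris.
  Visit tulip.
  At tulip: go right to pear.
    At pear: go left to cedar.
      cedar is a leaf — visit cedar.
    Visit pear.
    At pear: go right to fir.
      At fir: no left child.
      Visit fir.
      At fir: go right to fig.
        At fig: no left child.
        Visit fig.
        At fig: go right to rose.
          rose is a leaf — visit rose.
Visit ivy.
At ivy: no right child.
Full in-order sequence: lime, elm, poppy, iris, tulip, cedar, pear, fir, fig, rose, ivy.

3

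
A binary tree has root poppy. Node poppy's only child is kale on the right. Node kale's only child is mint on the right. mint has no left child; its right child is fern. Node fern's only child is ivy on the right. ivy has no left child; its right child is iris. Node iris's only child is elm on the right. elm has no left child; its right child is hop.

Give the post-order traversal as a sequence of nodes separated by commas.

Post-order visits the left subtree, then the right subtree, then the node.
At poppy: no left child.
At poppy: go right to kale.
  At kale: no left child.
  At kale: go right to mint.
    At mint: no left child.
    At mint: go right to fern.
      At fern: no left child.
      At fern: go right to ivy.
        At ivy: no left child.
        At ivy: go right to iris.
          At iris: no left child.
          At iris: go right to elm.
            At elm: no left child.
            At elm: go right to hop.
              hop is a leaf — visit hop.
            Visit elm.
          Visit iris.
        Visit ivy.
      Visit fern.
    Visit mint.
  Visit kale.
Visit poppy.

hop, elm, iris, ivy, fern, mint, kale, poppy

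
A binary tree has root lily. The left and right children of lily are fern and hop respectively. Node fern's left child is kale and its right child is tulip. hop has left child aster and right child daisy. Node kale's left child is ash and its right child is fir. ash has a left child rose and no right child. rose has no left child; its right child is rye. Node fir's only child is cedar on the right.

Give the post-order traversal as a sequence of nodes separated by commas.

rye, rose, ash, cedar, fir, kale, tulip, fern, aster, daisy, hop, lily

Post-order visits the left subtree, then the right subtree, then the node.
At lily: go left to fern.
  At fern: go left to kale.
    At kale: go left to ash.
      At ash: go left to rose.
        At rose: no left child.
        At rose: go right to rye.
          rye is a leaf — visit rye.
        Visit rose.
      At ash: no right child.
      Visit ash.
    At kale: go right to fir.
      At fir: no left child.
      At fir: go right to cedar.
        cedar is a leaf — visit cedar.
      Visit fir.
    Visit kale.
  At fern: go right to tulip.
    tulip is a leaf — visit tulip.
  Visit fern.
At lily: go right to hop.
  At hop: go left to aster.
    aster is a leaf — visit aster.
  At hop: go right to daisy.
    daisy is a leaf — visit daisy.
  Visit hop.
Visit lily.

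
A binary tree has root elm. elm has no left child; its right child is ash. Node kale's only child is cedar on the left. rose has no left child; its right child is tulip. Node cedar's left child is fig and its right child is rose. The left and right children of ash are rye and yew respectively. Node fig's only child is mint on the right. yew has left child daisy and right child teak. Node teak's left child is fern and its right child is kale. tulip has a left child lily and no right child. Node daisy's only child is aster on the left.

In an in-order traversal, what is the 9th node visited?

In-order visits the left subtree, then the node, then the right subtree.
At elm: no left child.
Visit elm.
At elm: go right to ash.
  At ash: go left to rye.
    rye is a leaf — visit rye.
  Visit ash.
  At ash: go right to yew.
    At yew: go left to daisy.
      At daisy: go left to aster.
        aster is a leaf — visit aster.
      Visit daisy.
      At daisy: no right child.
    Visit yew.
    At yew: go right to teak.
      At teak: go left to fern.
        fern is a leaf — visit fern.
      Visit teak.
      At teak: go right to kale.
        At kale: go left to cedar.
          At cedar: go left to fig.
            At fig: no left child.
            Visit fig.
            At fig: go right to mint.
              mint is a leaf — visit mint.
          Visit cedar.
          At cedar: go right to rose.
            At rose: no left child.
            Visit rose.
            At rose: go right to tulip.
              At tulip: go left to lily.
                lily is a leaf — visit lily.
              Visit tulip.
              At tulip: no right child.
        Visit kale.
        At kale: no right child.
Full in-order sequence: elm, rye, ash, aster, daisy, yew, fern, teak, fig, mint, cedar, rose, lily, tulip, kale.

fig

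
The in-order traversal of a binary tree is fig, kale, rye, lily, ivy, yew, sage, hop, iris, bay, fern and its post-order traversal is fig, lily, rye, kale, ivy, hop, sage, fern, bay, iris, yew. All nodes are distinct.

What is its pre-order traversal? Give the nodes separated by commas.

yew, ivy, kale, fig, rye, lily, iris, sage, hop, bay, fern

The last element of post-order is the root; it splits in-order into left and right subtrees.
Root yew: left subtree has 5 nodes {fig, kale, rye, lily, ivy}, right has 5 {sage, hop, iris, bay, fern}.
  Root ivy: left subtree has 4 nodes {fig, kale, rye, lily}, right has 0 { }.
    Root kale: left subtree has 1 node {fig}, right has 2 {rye, lily}.
      Root rye: left subtree has 0 nodes { }, right has 1 {lily}.
  Root iris: left subtree has 2 nodes {sage, hop}, right has 2 {bay, fern}.
    Root sage: left subtree has 0 nodes { }, right has 1 {hop}.
    Root bay: left subtree has 0 nodes { }, right has 1 {fern}.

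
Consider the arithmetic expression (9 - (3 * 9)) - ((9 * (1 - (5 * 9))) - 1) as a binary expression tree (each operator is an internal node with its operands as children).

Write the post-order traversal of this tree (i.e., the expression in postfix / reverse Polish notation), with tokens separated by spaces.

Post-order on an expression tree gives postfix notation: for each operator, emit left operand, right operand, then the operator.

9 3 9 * - 9 1 5 9 * - * 1 - -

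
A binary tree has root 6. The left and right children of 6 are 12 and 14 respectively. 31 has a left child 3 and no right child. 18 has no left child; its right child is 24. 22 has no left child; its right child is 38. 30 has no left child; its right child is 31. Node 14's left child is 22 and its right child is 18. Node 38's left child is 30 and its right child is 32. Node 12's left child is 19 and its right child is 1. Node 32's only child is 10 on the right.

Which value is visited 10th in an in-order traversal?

32

In-order visits the left subtree, then the node, then the right subtree.
At 6: go left to 12.
  At 12: go left to 19.
    19 is a leaf — visit 19.
  Visit 12.
  At 12: go right to 1.
    1 is a leaf — visit 1.
Visit 6.
At 6: go right to 14.
  At 14: go left to 22.
    At 22: no left child.
    Visit 22.
    At 22: go right to 38.
      At 38: go left to 30.
        At 30: no left child.
        Visit 30.
        At 30: go right to 31.
          At 31: go left to 3.
            3 is a leaf — visit 3.
          Visit 31.
          At 31: no right child.
      Visit 38.
      At 38: go right to 32.
        At 32: no left child.
        Visit 32.
        At 32: go right to 10.
          10 is a leaf — visit 10.
  Visit 14.
  At 14: go right to 18.
    At 18: no left child.
    Visit 18.
    At 18: go right to 24.
      24 is a leaf — visit 24.
Full in-order sequence: 19, 12, 1, 6, 22, 30, 3, 31, 38, 32, 10, 14, 18, 24.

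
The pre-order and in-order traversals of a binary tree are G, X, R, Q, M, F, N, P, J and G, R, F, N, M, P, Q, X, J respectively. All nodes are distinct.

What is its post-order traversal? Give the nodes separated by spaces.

The first element of pre-order is the root; it splits in-order into left and right subtrees.
Root G: left subtree has 0 nodes { }, right has 8 {R, F, N, M, P, Q, X, J}.
  Root X: left subtree has 6 nodes {R, F, N, M, P, Q}, right has 1 {J}.
    Root R: left subtree has 0 nodes { }, right has 5 {F, N, M, P, Q}.
      Root Q: left subtree has 4 nodes {F, N, M, P}, right has 0 { }.
        Root M: left subtree has 2 nodes {F, N}, right has 1 {P}.
          Root F: left subtree has 0 nodes { }, right has 1 {N}.

N F P M Q R J X G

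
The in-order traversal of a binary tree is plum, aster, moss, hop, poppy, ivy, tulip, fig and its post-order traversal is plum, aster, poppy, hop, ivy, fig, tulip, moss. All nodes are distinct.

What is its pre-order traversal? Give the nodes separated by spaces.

The last element of post-order is the root; it splits in-order into left and right subtrees.
Root moss: left subtree has 2 nodes {plum, aster}, right has 5 {hop, poppy, ivy, tulip, fig}.
  Root aster: left subtree has 1 node {plum}, right has 0 { }.
  Root tulip: left subtree has 3 nodes {hop, poppy, ivy}, right has 1 {fig}.
    Root ivy: left subtree has 2 nodes {hop, poppy}, right has 0 { }.
      Root hop: left subtree has 0 nodes { }, right has 1 {poppy}.

moss aster plum tulip ivy hop poppy fig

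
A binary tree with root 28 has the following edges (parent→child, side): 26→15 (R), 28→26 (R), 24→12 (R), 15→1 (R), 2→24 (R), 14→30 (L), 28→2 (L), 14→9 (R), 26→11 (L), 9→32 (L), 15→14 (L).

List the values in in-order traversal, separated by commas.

In-order visits the left subtree, then the node, then the right subtree.
At 28: go left to 2.
  At 2: no left child.
  Visit 2.
  At 2: go right to 24.
    At 24: no left child.
    Visit 24.
    At 24: go right to 12.
      12 is a leaf — visit 12.
Visit 28.
At 28: go right to 26.
  At 26: go left to 11.
    11 is a leaf — visit 11.
  Visit 26.
  At 26: go right to 15.
    At 15: go left to 14.
      At 14: go left to 30.
        30 is a leaf — visit 30.
      Visit 14.
      At 14: go right to 9.
        At 9: go left to 32.
          32 is a leaf — visit 32.
        Visit 9.
        At 9: no right child.
    Visit 15.
    At 15: go right to 1.
      1 is a leaf — visit 1.

2, 24, 12, 28, 11, 26, 30, 14, 32, 9, 15, 1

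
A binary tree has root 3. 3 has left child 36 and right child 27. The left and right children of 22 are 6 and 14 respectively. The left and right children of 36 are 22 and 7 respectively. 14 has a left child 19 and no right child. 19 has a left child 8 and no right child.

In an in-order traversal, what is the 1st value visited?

6

In-order visits the left subtree, then the node, then the right subtree.
At 3: go left to 36.
  At 36: go left to 22.
    At 22: go left to 6.
      6 is a leaf — visit 6.
    Visit 22.
    At 22: go right to 14.
      At 14: go left to 19.
        At 19: go left to 8.
          8 is a leaf — visit 8.
        Visit 19.
        At 19: no right child.
      Visit 14.
      At 14: no right child.
  Visit 36.
  At 36: go right to 7.
    7 is a leaf — visit 7.
Visit 3.
At 3: go right to 27.
  27 is a leaf — visit 27.
Full in-order sequence: 6, 22, 8, 19, 14, 36, 7, 3, 27.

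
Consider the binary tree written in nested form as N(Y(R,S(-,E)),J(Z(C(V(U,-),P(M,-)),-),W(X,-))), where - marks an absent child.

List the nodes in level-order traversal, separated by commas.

Level-order visits nodes level by level from the root, left to right within each level.
Level 0: N
Level 1: Y, J
Level 2: R, S, Z, W
Level 3: E, C, X
Level 4: V, P
Level 5: U, M

N, Y, J, R, S, Z, W, E, C, X, V, P, U, M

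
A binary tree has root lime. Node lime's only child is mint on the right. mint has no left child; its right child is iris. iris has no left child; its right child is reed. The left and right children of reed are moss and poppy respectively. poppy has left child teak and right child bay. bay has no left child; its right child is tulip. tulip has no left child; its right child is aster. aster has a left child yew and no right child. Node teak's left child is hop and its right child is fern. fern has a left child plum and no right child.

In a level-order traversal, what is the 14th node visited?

yew

Level-order visits nodes level by level from the root, left to right within each level.
Level 0: lime
Level 1: mint
Level 2: iris
Level 3: reed
Level 4: moss, poppy
Level 5: teak, bay
Level 6: hop, fern, tulip
Level 7: plum, aster
Level 8: yew
Full level-order sequence: lime, mint, iris, reed, moss, poppy, teak, bay, hop, fern, tulip, plum, aster, yew.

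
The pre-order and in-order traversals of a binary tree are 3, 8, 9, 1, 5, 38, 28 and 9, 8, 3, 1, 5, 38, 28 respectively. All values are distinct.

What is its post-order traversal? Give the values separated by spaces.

The first element of pre-order is the root; it splits in-order into left and right subtrees.
Root 3: left subtree has 2 nodes {9, 8}, right has 4 {1, 5, 38, 28}.
  Root 8: left subtree has 1 node {9}, right has 0 { }.
  Root 1: left subtree has 0 nodes { }, right has 3 {5, 38, 28}.
    Root 5: left subtree has 0 nodes { }, right has 2 {38, 28}.
      Root 38: left subtree has 0 nodes { }, right has 1 {28}.

9 8 28 38 5 1 3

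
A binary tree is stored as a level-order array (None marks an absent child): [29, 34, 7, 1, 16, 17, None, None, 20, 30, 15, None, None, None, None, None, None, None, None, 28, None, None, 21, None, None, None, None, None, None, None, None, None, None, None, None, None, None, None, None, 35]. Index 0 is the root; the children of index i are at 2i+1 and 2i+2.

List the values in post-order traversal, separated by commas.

20, 1, 35, 28, 30, 21, 15, 16, 34, 17, 7, 29

Post-order visits the left subtree, then the right subtree, then the node.
At 29: go left to 34.
  At 34: go left to 1.
    At 1: no left child.
    At 1: go right to 20.
      20 is a leaf — visit 20.
    Visit 1.
  At 34: go right to 16.
    At 16: go left to 30.
      At 30: go left to 28.
        At 28: go left to 35.
          35 is a leaf — visit 35.
        At 28: no right child.
        Visit 28.
      At 30: no right child.
      Visit 30.
    At 16: go right to 15.
      At 15: no left child.
      At 15: go right to 21.
        21 is a leaf — visit 21.
      Visit 15.
    Visit 16.
  Visit 34.
At 29: go right to 7.
  At 7: go left to 17.
    17 is a leaf — visit 17.
  At 7: no right child.
  Visit 7.
Visit 29.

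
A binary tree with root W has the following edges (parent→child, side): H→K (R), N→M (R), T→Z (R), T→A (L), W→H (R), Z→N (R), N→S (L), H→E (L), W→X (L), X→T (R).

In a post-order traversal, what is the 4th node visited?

Post-order visits the left subtree, then the right subtree, then the node.
At W: go left to X.
  At X: no left child.
  At X: go right to T.
    At T: go left to A.
      A is a leaf — visit A.
    At T: go right to Z.
      At Z: no left child.
      At Z: go right to N.
        At N: go left to S.
          S is a leaf — visit S.
        At N: go right to M.
          M is a leaf — visit M.
        Visit N.
      Visit Z.
    Visit T.
  Visit X.
At W: go right to H.
  At H: go left to E.
    E is a leaf — visit E.
  At H: go right to K.
    K is a leaf — visit K.
  Visit H.
Visit W.
Full post-order sequence: A, S, M, N, Z, T, X, E, K, H, W.

N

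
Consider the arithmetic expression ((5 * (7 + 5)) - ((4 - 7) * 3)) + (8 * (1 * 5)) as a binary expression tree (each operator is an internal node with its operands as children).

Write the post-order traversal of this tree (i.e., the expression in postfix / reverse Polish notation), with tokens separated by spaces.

5 7 5 + * 4 7 - 3 * - 8 1 5 * * +

Post-order on an expression tree gives postfix notation: for each operator, emit left operand, right operand, then the operator.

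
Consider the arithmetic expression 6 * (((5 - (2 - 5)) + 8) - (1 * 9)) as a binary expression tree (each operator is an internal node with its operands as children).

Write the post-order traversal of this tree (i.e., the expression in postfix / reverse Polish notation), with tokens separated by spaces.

6 5 2 5 - - 8 + 1 9 * - *

Post-order on an expression tree gives postfix notation: for each operator, emit left operand, right operand, then the operator.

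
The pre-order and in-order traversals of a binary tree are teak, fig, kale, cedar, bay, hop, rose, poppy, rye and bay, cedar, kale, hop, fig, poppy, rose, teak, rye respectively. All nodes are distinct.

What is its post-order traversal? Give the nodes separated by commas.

bay, cedar, hop, kale, poppy, rose, fig, rye, teak

The first element of pre-order is the root; it splits in-order into left and right subtrees.
Root teak: left subtree has 7 nodes {bay, cedar, kale, hop, fig, poppy, rose}, right has 1 {rye}.
  Root fig: left subtree has 4 nodes {bay, cedar, kale, hop}, right has 2 {poppy, rose}.
    Root kale: left subtree has 2 nodes {bay, cedar}, right has 1 {hop}.
      Root cedar: left subtree has 1 node {bay}, right has 0 { }.
    Root rose: left subtree has 1 node {poppy}, right has 0 { }.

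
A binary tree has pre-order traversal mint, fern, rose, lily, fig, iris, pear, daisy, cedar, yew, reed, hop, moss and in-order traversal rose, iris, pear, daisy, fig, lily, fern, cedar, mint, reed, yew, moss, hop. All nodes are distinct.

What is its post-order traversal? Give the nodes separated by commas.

The first element of pre-order is the root; it splits in-order into left and right subtrees.
Root mint: left subtree has 8 nodes {rose, iris, pear, daisy, fig, lily, fern, cedar}, right has 4 {reed, yew, moss, hop}.
  Root fern: left subtree has 6 nodes {rose, iris, pear, daisy, fig, lily}, right has 1 {cedar}.
    Root rose: left subtree has 0 nodes { }, right has 5 {iris, pear, daisy, fig, lily}.
      Root lily: left subtree has 4 nodes {iris, pear, daisy, fig}, right has 0 { }.
        Root fig: left subtree has 3 nodes {iris, pear, daisy}, right has 0 { }.
          Root iris: left subtree has 0 nodes { }, right has 2 {pear, daisy}.
            Root pear: left subtree has 0 nodes { }, right has 1 {daisy}.
  Root yew: left subtree has 1 node {reed}, right has 2 {moss, hop}.
    Root hop: left subtree has 1 node {moss}, right has 0 { }.

daisy, pear, iris, fig, lily, rose, cedar, fern, reed, moss, hop, yew, mint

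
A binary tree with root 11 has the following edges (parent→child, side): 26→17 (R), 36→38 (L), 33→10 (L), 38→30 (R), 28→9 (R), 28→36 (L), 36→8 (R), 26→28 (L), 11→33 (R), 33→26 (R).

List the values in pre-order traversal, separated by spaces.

11 33 10 26 28 36 38 30 8 9 17

Pre-order visits the node, then its left subtree, then its right subtree.
Visit 11.
At 11: no left child.
At 11: go right to 33.
  Visit 33.
  At 33: go left to 10.
    10 is a leaf — visit 10.
  At 33: go right to 26.
    Visit 26.
    At 26: go left to 28.
      Visit 28.
      At 28: go left to 36.
        Visit 36.
        At 36: go left to 38.
          Visit 38.
          At 38: no left child.
          At 38: go right to 30.
            30 is a leaf — visit 30.
        At 36: go right to 8.
          8 is a leaf — visit 8.
      At 28: go right to 9.
        9 is a leaf — visit 9.
    At 26: go right to 17.
      17 is a leaf — visit 17.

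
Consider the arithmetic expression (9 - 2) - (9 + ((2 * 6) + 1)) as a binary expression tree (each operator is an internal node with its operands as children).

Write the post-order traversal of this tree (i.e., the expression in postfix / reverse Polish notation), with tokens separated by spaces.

9 2 - 9 2 6 * 1 + + -

Post-order on an expression tree gives postfix notation: for each operator, emit left operand, right operand, then the operator.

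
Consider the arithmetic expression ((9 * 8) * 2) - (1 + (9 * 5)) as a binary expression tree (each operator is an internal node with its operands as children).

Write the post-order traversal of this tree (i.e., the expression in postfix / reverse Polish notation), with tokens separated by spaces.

9 8 * 2 * 1 9 5 * + -

Post-order on an expression tree gives postfix notation: for each operator, emit left operand, right operand, then the operator.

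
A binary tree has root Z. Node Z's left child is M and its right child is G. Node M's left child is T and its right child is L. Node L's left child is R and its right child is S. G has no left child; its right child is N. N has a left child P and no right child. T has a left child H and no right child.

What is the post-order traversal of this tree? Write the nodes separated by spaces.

Post-order visits the left subtree, then the right subtree, then the node.
At Z: go left to M.
  At M: go left to T.
    At T: go left to H.
      H is a leaf — visit H.
    At T: no right child.
    Visit T.
  At M: go right to L.
    At L: go left to R.
      R is a leaf — visit R.
    At L: go right to S.
      S is a leaf — visit S.
    Visit L.
  Visit M.
At Z: go right to G.
  At G: no left child.
  At G: go right to N.
    At N: go left to P.
      P is a leaf — visit P.
    At N: no right child.
    Visit N.
  Visit G.
Visit Z.

H T R S L M P N G Z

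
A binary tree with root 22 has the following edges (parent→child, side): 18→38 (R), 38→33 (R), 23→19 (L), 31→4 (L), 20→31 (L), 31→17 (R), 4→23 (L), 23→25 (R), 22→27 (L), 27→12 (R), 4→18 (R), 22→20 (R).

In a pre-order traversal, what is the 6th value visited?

4

Pre-order visits the node, then its left subtree, then its right subtree.
Visit 22.
At 22: go left to 27.
  Visit 27.
  At 27: no left child.
  At 27: go right to 12.
    12 is a leaf — visit 12.
At 22: go right to 20.
  Visit 20.
  At 20: go left to 31.
    Visit 31.
    At 31: go left to 4.
      Visit 4.
      At 4: go left to 23.
        Visit 23.
        At 23: go left to 19.
          19 is a leaf — visit 19.
        At 23: go right to 25.
          25 is a leaf — visit 25.
      At 4: go right to 18.
        Visit 18.
        At 18: no left child.
        At 18: go right to 38.
          Visit 38.
          At 38: no left child.
          At 38: go right to 33.
            33 is a leaf — visit 33.
    At 31: go right to 17.
      17 is a leaf — visit 17.
  At 20: no right child.
Full pre-order sequence: 22, 27, 12, 20, 31, 4, 23, 19, 25, 18, 38, 33, 17.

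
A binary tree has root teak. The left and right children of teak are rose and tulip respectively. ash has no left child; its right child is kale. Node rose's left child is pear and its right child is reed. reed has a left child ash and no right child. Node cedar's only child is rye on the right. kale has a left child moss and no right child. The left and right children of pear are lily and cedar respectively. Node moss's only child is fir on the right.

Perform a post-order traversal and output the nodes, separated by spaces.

Post-order visits the left subtree, then the right subtree, then the node.
At teak: go left to rose.
  At rose: go left to pear.
    At pear: go left to lily.
      lily is a leaf — visit lily.
    At pear: go right to cedar.
      At cedar: no left child.
      At cedar: go right to rye.
        rye is a leaf — visit rye.
      Visit cedar.
    Visit pear.
  At rose: go right to reed.
    At reed: go left to ash.
      At ash: no left child.
      At ash: go right to kale.
        At kale: go left to moss.
          At moss: no left child.
          At moss: go right to fir.
            fir is a leaf — visit fir.
          Visit moss.
        At kale: no right child.
        Visit kale.
      Visit ash.
    At reed: no right child.
    Visit reed.
  Visit rose.
At teak: go right to tulip.
  tulip is a leaf — visit tulip.
Visit teak.

lily rye cedar pear fir moss kale ash reed rose tulip teak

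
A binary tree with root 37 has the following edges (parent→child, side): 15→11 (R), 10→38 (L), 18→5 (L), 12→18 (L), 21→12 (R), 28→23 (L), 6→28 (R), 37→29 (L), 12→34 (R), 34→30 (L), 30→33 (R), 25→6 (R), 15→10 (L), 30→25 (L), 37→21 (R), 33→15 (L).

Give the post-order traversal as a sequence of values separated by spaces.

29 5 18 23 28 6 25 38 10 11 15 33 30 34 12 21 37

Post-order visits the left subtree, then the right subtree, then the node.
At 37: go left to 29.
  29 is a leaf — visit 29.
At 37: go right to 21.
  At 21: no left child.
  At 21: go right to 12.
    At 12: go left to 18.
      At 18: go left to 5.
        5 is a leaf — visit 5.
      At 18: no right child.
      Visit 18.
    At 12: go right to 34.
      At 34: go left to 30.
        At 30: go left to 25.
          At 25: no left child.
          At 25: go right to 6.
            At 6: no left child.
            At 6: go right to 28.
              At 28: go left to 23.
                23 is a leaf — visit 23.
              At 28: no right child.
              Visit 28.
            Visit 6.
          Visit 25.
        At 30: go right to 33.
          At 33: go left to 15.
            At 15: go left to 10.
              At 10: go left to 38.
                38 is a leaf — visit 38.
              At 10: no right child.
              Visit 10.
            At 15: go right to 11.
              11 is a leaf — visit 11.
            Visit 15.
          At 33: no right child.
          Visit 33.
        Visit 30.
      At 34: no right child.
      Visit 34.
    Visit 12.
  Visit 21.
Visit 37.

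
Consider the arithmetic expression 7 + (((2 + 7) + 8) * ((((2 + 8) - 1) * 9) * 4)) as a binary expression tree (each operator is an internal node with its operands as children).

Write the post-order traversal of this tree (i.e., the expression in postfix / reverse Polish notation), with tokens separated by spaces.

7 2 7 + 8 + 2 8 + 1 - 9 * 4 * * +

Post-order on an expression tree gives postfix notation: for each operator, emit left operand, right operand, then the operator.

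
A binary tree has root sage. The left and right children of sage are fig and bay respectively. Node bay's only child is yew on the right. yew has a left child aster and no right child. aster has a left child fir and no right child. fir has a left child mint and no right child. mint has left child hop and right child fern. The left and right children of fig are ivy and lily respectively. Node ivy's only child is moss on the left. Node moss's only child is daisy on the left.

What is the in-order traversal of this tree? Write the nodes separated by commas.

daisy, moss, ivy, fig, lily, sage, bay, hop, mint, fern, fir, aster, yew

In-order visits the left subtree, then the node, then the right subtree.
At sage: go left to fig.
  At fig: go left to ivy.
    At ivy: go left to moss.
      At moss: go left to daisy.
        daisy is a leaf — visit daisy.
      Visit moss.
      At moss: no right child.
    Visit ivy.
    At ivy: no right child.
  Visit fig.
  At fig: go right to lily.
    lily is a leaf — visit lily.
Visit sage.
At sage: go right to bay.
  At bay: no left child.
  Visit bay.
  At bay: go right to yew.
    At yew: go left to aster.
      At aster: go left to fir.
        At fir: go left to mint.
          At mint: go left to hop.
            hop is a leaf — visit hop.
          Visit mint.
          At mint: go right to fern.
            fern is a leaf — visit fern.
        Visit fir.
        At fir: no right child.
      Visit aster.
      At aster: no right child.
    Visit yew.
    At yew: no right child.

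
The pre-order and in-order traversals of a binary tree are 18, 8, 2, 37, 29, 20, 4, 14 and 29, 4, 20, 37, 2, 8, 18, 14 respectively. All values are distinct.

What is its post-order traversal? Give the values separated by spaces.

The first element of pre-order is the root; it splits in-order into left and right subtrees.
Root 18: left subtree has 6 nodes {29, 4, 20, 37, 2, 8}, right has 1 {14}.
  Root 8: left subtree has 5 nodes {29, 4, 20, 37, 2}, right has 0 { }.
    Root 2: left subtree has 4 nodes {29, 4, 20, 37}, right has 0 { }.
      Root 37: left subtree has 3 nodes {29, 4, 20}, right has 0 { }.
        Root 29: left subtree has 0 nodes { }, right has 2 {4, 20}.
          Root 20: left subtree has 1 node {4}, right has 0 { }.

4 20 29 37 2 8 14 18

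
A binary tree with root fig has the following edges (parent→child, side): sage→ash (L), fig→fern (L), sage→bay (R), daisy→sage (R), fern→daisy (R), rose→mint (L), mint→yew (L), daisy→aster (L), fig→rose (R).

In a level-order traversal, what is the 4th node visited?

Level-order visits nodes level by level from the root, left to right within each level.
Level 0: fig
Level 1: fern, rose
Level 2: daisy, mint
Level 3: aster, sage, yew
Level 4: ash, bay
Full level-order sequence: fig, fern, rose, daisy, mint, aster, sage, yew, ash, bay.

daisy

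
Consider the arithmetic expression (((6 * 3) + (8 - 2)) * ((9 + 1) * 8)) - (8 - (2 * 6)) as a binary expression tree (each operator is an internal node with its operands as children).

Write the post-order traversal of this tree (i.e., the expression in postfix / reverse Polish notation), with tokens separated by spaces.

6 3 * 8 2 - + 9 1 + 8 * * 8 2 6 * - -

Post-order on an expression tree gives postfix notation: for each operator, emit left operand, right operand, then the operator.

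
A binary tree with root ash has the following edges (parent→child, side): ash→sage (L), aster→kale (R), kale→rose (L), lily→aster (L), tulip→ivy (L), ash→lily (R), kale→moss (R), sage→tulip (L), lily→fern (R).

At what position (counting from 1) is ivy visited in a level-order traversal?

Level-order visits nodes level by level from the root, left to right within each level.
Level 0: ash
Level 1: sage, lily
Level 2: tulip, aster, fern
Level 3: ivy, kale
Level 4: rose, moss
Full level-order sequence: ash, sage, lily, tulip, aster, fern, ivy, kale, rose, moss.

7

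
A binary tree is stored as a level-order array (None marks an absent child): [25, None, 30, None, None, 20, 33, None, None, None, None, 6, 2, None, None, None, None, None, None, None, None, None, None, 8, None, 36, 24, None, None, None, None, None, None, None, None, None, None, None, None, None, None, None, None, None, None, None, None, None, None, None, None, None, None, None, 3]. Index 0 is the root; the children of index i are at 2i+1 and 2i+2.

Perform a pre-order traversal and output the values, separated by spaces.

Pre-order visits the node, then its left subtree, then its right subtree.
Visit 25.
At 25: no left child.
At 25: go right to 30.
  Visit 30.
  At 30: go left to 20.
    Visit 20.
    At 20: go left to 6.
      Visit 6.
      At 6: go left to 8.
        8 is a leaf — visit 8.
      At 6: no right child.
    At 20: go right to 2.
      Visit 2.
      At 2: go left to 36.
        36 is a leaf — visit 36.
      At 2: go right to 24.
        Visit 24.
        At 24: no left child.
        At 24: go right to 3.
          3 is a leaf — visit 3.
  At 30: go right to 33.
    33 is a leaf — visit 33.

25 30 20 6 8 2 36 24 3 33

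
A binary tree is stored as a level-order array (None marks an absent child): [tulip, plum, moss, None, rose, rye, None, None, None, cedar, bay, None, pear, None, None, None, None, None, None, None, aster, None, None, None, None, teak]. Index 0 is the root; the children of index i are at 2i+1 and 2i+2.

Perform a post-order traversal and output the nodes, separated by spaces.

Post-order visits the left subtree, then the right subtree, then the node.
At tulip: go left to plum.
  At plum: no left child.
  At plum: go right to rose.
    At rose: go left to cedar.
      At cedar: no left child.
      At cedar: go right to aster.
        aster is a leaf — visit aster.
      Visit cedar.
    At rose: go right to bay.
      bay is a leaf — visit bay.
    Visit rose.
  Visit plum.
At tulip: go right to moss.
  At moss: go left to rye.
    At rye: no left child.
    At rye: go right to pear.
      At pear: go left to teak.
        teak is a leaf — visit teak.
      At pear: no right child.
      Visit pear.
    Visit rye.
  At moss: no right child.
  Visit moss.
Visit tulip.

aster cedar bay rose plum teak pear rye moss tulip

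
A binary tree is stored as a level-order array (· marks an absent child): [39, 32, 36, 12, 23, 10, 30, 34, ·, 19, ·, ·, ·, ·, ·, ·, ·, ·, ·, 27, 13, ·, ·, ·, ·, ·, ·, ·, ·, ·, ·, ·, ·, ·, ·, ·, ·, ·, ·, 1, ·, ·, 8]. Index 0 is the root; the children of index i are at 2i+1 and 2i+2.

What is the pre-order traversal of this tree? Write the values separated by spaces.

Pre-order visits the node, then its left subtree, then its right subtree.
Visit 39.
At 39: go left to 32.
  Visit 32.
  At 32: go left to 12.
    Visit 12.
    At 12: go left to 34.
      34 is a leaf — visit 34.
    At 12: no right child.
  At 32: go right to 23.
    Visit 23.
    At 23: go left to 19.
      Visit 19.
      At 19: go left to 27.
        Visit 27.
        At 27: go left to 1.
          1 is a leaf — visit 1.
        At 27: no right child.
      At 19: go right to 13.
        Visit 13.
        At 13: no left child.
        At 13: go right to 8.
          8 is a leaf — visit 8.
    At 23: no right child.
At 39: go right to 36.
  Visit 36.
  At 36: go left to 10.
    10 is a leaf — visit 10.
  At 36: go right to 30.
    30 is a leaf — visit 30.

39 32 12 34 23 19 27 1 13 8 36 10 30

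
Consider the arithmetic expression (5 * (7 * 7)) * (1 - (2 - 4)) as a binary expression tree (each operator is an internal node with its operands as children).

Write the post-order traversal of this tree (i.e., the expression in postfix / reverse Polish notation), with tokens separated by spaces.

5 7 7 * * 1 2 4 - - *

Post-order on an expression tree gives postfix notation: for each operator, emit left operand, right operand, then the operator.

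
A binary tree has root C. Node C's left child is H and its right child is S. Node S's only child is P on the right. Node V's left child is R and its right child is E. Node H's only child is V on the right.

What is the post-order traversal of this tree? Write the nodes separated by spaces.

R E V H P S C

Post-order visits the left subtree, then the right subtree, then the node.
At C: go left to H.
  At H: no left child.
  At H: go right to V.
    At V: go left to R.
      R is a leaf — visit R.
    At V: go right to E.
      E is a leaf — visit E.
    Visit V.
  Visit H.
At C: go right to S.
  At S: no left child.
  At S: go right to P.
    P is a leaf — visit P.
  Visit S.
Visit C.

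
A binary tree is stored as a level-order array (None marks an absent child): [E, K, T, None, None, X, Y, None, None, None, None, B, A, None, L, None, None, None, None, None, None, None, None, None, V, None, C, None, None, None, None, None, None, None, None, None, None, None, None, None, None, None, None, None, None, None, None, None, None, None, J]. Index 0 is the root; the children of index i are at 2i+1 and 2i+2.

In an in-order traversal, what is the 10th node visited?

Y

In-order visits the left subtree, then the node, then the right subtree.
At E: go left to K.
  K is a leaf — visit K.
Visit E.
At E: go right to T.
  At T: go left to X.
    At X: go left to B.
      At B: no left child.
      Visit B.
      At B: go right to V.
        At V: no left child.
        Visit V.
        At V: go right to J.
          J is a leaf — visit J.
    Visit X.
    At X: go right to A.
      At A: no left child.
      Visit A.
      At A: go right to C.
        C is a leaf — visit C.
  Visit T.
  At T: go right to Y.
    At Y: no left child.
    Visit Y.
    At Y: go right to L.
      L is a leaf — visit L.
Full in-order sequence: K, E, B, V, J, X, A, C, T, Y, L.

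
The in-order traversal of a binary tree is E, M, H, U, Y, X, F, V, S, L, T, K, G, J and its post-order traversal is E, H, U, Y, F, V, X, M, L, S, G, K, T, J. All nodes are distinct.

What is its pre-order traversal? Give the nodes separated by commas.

J, T, S, M, E, X, Y, U, H, V, F, L, K, G

The last element of post-order is the root; it splits in-order into left and right subtrees.
Root J: left subtree has 13 nodes {E, M, H, U, Y, X, F, V, S, L, T, K, G}, right has 0 { }.
  Root T: left subtree has 10 nodes {E, M, H, U, Y, X, F, V, S, L}, right has 2 {K, G}.
    Root S: left subtree has 8 nodes {E, M, H, U, Y, X, F, V}, right has 1 {L}.
      Root M: left subtree has 1 node {E}, right has 6 {H, U, Y, X, F, V}.
        Root X: left subtree has 3 nodes {H, U, Y}, right has 2 {F, V}.
          Root Y: left subtree has 2 nodes {H, U}, right has 0 { }.
            Root U: left subtree has 1 node {H}, right has 0 { }.
          Root V: left subtree has 1 node {F}, right has 0 { }.
    Root K: left subtree has 0 nodes { }, right has 1 {G}.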